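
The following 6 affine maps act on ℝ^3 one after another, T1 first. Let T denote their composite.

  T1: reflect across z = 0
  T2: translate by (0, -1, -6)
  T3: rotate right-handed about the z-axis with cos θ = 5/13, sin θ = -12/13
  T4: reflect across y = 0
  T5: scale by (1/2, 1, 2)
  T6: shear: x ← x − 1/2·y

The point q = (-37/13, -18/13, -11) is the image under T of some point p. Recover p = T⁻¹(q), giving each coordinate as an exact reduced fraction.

p = (-4, -5, -1/2)

T1 = [1 0 0 0; 0 1 0 0; 0 0 -1 0; 0 0 0 1]
T2·T1 = [1 0 0 0; 0 1 0 -1; 0 0 -1 -6; 0 0 0 1]
T3·…·T1 = [5/13 12/13 0 -12/13; -12/13 5/13 0 -5/13; 0 0 -1 -6; 0 0 0 1]
T4·…·T1 = [5/13 12/13 0 -12/13; 12/13 -5/13 0 5/13; 0 0 -1 -6; 0 0 0 1]
T5·…·T1 = [5/26 6/13 0 -6/13; 12/13 -5/13 0 5/13; 0 0 -2 -12; 0 0 0 1]
T6·…·T1 = [-7/26 17/26 0 -17/26; 12/13 -5/13 0 5/13; 0 0 -2 -12; 0 0 0 1]
det M = 1; M⁻¹ = [10/13 17/13 0 0; 24/13 7/13 0 1; 0 0 -1/2 -6; 0 0 0 1]
M⁻¹ · (-37/13, -18/13, -11)ᵀ = (-4, -5, -1/2)ᵀ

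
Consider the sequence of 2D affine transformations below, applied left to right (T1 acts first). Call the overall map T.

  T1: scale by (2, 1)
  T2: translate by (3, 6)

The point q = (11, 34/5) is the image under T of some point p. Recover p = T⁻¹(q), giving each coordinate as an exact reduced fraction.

T1 = [2 0 0; 0 1 0; 0 0 1]
T2·T1 = [2 0 3; 0 1 6; 0 0 1]
det M = 2; M⁻¹ = [1/2 0 -3/2; 0 1 -6; 0 0 1]
M⁻¹ · (11, 34/5)ᵀ = (4, 4/5)ᵀ

p = (4, 4/5)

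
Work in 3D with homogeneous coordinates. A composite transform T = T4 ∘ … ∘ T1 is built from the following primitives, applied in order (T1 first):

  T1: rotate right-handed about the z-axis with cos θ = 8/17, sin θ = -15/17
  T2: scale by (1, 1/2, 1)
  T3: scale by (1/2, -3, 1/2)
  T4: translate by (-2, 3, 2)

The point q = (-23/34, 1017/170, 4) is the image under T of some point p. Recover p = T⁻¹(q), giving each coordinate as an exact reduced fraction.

p = (3, 7/5, 4)

T1 = [8/17 15/17 0 0; -15/17 8/17 0 0; 0 0 1 0; 0 0 0 1]
T2·T1 = [8/17 15/17 0 0; -15/34 4/17 0 0; 0 0 1 0; 0 0 0 1]
T3·…·T1 = [4/17 15/34 0 0; 45/34 -12/17 0 0; 0 0 1/2 0; 0 0 0 1]
T4·…·T1 = [4/17 15/34 0 -2; 45/34 -12/17 0 3; 0 0 1/2 2; 0 0 0 1]
det M = -3/8; M⁻¹ = [16/17 10/17 0 2/17; 30/17 -16/51 0 76/17; 0 0 2 -4; 0 0 0 1]
M⁻¹ · (-23/34, 1017/170, 4)ᵀ = (3, 7/5, 4)ᵀ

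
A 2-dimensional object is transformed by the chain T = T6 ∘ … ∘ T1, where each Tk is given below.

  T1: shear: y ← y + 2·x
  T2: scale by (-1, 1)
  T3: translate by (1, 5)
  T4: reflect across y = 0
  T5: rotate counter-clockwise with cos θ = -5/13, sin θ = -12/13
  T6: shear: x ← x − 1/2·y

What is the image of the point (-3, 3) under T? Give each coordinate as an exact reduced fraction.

T(p) = (-25/13, -38/13)

T1 shear: y ← y + 2·x: (-3, 3) → (-3, -3)
T2 scale by (-1, 1): (-3, -3) → (3, -3)
T3 translate by (1, 5): (3, -3) → (4, 2)
T4 reflect across y = 0: (4, 2) → (4, -2)
T5 rotate counter-clockwise with cos θ = -5/13, sin θ = -12/13: (4, -2) → (-44/13, -38/13)
T6 shear: x ← x − 1/2·y: (-44/13, -38/13) → (-25/13, -38/13)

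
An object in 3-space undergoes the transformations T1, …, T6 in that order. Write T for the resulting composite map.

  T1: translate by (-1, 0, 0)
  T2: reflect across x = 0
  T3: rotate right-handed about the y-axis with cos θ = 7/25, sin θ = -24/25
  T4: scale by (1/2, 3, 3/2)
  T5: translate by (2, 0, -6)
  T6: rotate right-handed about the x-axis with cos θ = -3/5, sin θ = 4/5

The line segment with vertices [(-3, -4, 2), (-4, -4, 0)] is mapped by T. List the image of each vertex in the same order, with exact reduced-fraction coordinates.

T1 translate by (-1, 0, 0): (-3, -4, 2) → (-4, -4, 2); (-4, -4, 0) → (-5, -4, 0)
T2 reflect across x = 0: (-4, -4, 2) → (4, -4, 2); (-5, -4, 0) → (5, -4, 0)
T3 rotate right-handed about the y-axis with cos θ = 7/25, sin θ = -24/25: (4, -4, 2) → (-4/5, -4, 22/5); (5, -4, 0) → (7/5, -4, 24/5)
T4 scale by (1/2, 3, 3/2): (-4/5, -4, 22/5) → (-2/5, -12, 33/5); (7/5, -4, 24/5) → (7/10, -12, 36/5)
T5 translate by (2, 0, -6): (-2/5, -12, 33/5) → (8/5, -12, 3/5); (7/10, -12, 36/5) → (27/10, -12, 6/5)
T6 rotate right-handed about the x-axis with cos θ = -3/5, sin θ = 4/5: (8/5, -12, 3/5) → (8/5, 168/25, -249/25); (27/10, -12, 6/5) → (27/10, 156/25, -258/25)

image vertices: (8/5, 168/25, -249/25), (27/10, 156/25, -258/25)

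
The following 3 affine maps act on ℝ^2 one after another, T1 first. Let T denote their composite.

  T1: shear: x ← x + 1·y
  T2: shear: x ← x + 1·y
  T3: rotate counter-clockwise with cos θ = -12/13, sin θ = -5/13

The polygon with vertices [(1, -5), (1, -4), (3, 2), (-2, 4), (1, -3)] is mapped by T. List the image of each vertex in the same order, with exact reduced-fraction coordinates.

T1 shear: x ← x + 1·y: (1, -5) → (-4, -5); (1, -4) → (-3, -4); (3, 2) → (5, 2); (-2, 4) → (2, 4); (1, -3) → (-2, -3)
T2 shear: x ← x + 1·y: (-4, -5) → (-9, -5); (-3, -4) → (-7, -4); (5, 2) → (7, 2); (2, 4) → (6, 4); (-2, -3) → (-5, -3)
T3 rotate counter-clockwise with cos θ = -12/13, sin θ = -5/13: (-9, -5) → (83/13, 105/13); (-7, -4) → (64/13, 83/13); (7, 2) → (-74/13, -59/13); (6, 4) → (-4, -6); (-5, -3) → (45/13, 61/13)

image vertices: (83/13, 105/13), (64/13, 83/13), (-74/13, -59/13), (-4, -6), (45/13, 61/13)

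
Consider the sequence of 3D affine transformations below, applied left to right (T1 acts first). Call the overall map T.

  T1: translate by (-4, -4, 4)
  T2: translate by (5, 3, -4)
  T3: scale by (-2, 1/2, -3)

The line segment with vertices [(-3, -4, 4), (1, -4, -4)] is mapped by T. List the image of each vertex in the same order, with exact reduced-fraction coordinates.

T1 translate by (-4, -4, 4): (-3, -4, 4) → (-7, -8, 8); (1, -4, -4) → (-3, -8, 0)
T2 translate by (5, 3, -4): (-7, -8, 8) → (-2, -5, 4); (-3, -8, 0) → (2, -5, -4)
T3 scale by (-2, 1/2, -3): (-2, -5, 4) → (4, -5/2, -12); (2, -5, -4) → (-4, -5/2, 12)

image vertices: (4, -5/2, -12), (-4, -5/2, 12)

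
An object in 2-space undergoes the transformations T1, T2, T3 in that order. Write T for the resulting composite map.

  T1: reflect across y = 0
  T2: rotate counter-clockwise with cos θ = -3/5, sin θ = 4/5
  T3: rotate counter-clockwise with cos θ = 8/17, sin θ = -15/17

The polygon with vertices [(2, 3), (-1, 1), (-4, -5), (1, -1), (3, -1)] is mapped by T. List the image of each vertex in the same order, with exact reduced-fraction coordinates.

image vertices: (303/85, 46/85), (41/85, -113/85), (-529/85, -128/85), (-41/85, 113/85), (31/85, 267/85)

T1 reflect across y = 0: (2, 3) → (2, -3); (-1, 1) → (-1, -1); (-4, -5) → (-4, 5); (1, -1) → (1, 1); (3, -1) → (3, 1)
T2 rotate counter-clockwise with cos θ = -3/5, sin θ = 4/5: (2, -3) → (6/5, 17/5); (-1, -1) → (7/5, -1/5); (-4, 5) → (-8/5, -31/5); (1, 1) → (-7/5, 1/5); (3, 1) → (-13/5, 9/5)
T3 rotate counter-clockwise with cos θ = 8/17, sin θ = -15/17: (6/5, 17/5) → (303/85, 46/85); (7/5, -1/5) → (41/85, -113/85); (-8/5, -31/5) → (-529/85, -128/85); (-7/5, 1/5) → (-41/85, 113/85); (-13/5, 9/5) → (31/85, 267/85)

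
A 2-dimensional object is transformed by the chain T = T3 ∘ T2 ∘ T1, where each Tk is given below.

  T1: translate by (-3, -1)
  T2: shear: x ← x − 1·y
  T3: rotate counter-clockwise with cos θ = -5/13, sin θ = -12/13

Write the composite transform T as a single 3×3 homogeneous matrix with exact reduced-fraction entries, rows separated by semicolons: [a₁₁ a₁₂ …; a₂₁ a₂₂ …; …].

T = [-5/13 17/13 -2/13; -12/13 7/13 29/13; 0 0 1]

T1 = [1 0 -3; 0 1 -1; 0 0 1]
T2·T1 = [1 -1 -2; 0 1 -1; 0 0 1]
T3·…·T1 = [-5/13 17/13 -2/13; -12/13 7/13 29/13; 0 0 1]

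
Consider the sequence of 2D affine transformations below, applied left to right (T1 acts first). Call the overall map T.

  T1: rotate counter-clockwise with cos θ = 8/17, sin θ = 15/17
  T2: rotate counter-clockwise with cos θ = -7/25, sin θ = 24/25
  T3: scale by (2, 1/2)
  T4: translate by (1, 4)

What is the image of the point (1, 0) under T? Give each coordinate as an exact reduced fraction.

T1 rotate counter-clockwise with cos θ = 8/17, sin θ = 15/17: (1, 0) → (8/17, 15/17)
T2 rotate counter-clockwise with cos θ = -7/25, sin θ = 24/25: (8/17, 15/17) → (-416/425, 87/425)
T3 scale by (2, 1/2): (-416/425, 87/425) → (-832/425, 87/850)
T4 translate by (1, 4): (-832/425, 87/850) → (-407/425, 3487/850)

T(p) = (-407/425, 3487/850)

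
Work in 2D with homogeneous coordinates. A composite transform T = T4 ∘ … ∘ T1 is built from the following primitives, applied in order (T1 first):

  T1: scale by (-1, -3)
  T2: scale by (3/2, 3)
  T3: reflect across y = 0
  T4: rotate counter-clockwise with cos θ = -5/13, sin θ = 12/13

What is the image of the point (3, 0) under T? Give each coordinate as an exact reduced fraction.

T1 scale by (-1, -3): (3, 0) → (-3, 0)
T2 scale by (3/2, 3): (-3, 0) → (-9/2, 0)
T3 reflect across y = 0: (-9/2, 0) → (-9/2, 0)
T4 rotate counter-clockwise with cos θ = -5/13, sin θ = 12/13: (-9/2, 0) → (45/26, -54/13)

T(p) = (45/26, -54/13)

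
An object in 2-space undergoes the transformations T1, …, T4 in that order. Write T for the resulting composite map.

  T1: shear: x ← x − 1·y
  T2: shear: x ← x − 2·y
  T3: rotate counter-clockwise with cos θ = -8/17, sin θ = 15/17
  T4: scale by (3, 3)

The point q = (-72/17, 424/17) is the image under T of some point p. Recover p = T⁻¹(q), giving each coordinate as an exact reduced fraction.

T1 = [1 -1 0; 0 1 0; 0 0 1]
T2·T1 = [1 -3 0; 0 1 0; 0 0 1]
T3·…·T1 = [-8/17 9/17 0; 15/17 -53/17 0; 0 0 1]
T4·…·T1 = [-24/17 27/17 0; 45/17 -159/17 0; 0 0 1]
det M = 9; M⁻¹ = [-53/51 -3/17 0; -5/17 -8/51 0; 0 0 1]
M⁻¹ · (-72/17, 424/17)ᵀ = (0, -8/3)ᵀ

p = (0, -8/3)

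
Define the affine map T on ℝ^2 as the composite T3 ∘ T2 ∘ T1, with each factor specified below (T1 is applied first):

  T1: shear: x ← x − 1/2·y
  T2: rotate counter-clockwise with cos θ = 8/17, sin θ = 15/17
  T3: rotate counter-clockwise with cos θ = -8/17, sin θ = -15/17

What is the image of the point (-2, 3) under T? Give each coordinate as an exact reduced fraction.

T1 shear: x ← x − 1/2·y: (-2, 3) → (-7/2, 3)
T2 rotate counter-clockwise with cos θ = 8/17, sin θ = 15/17: (-7/2, 3) → (-73/17, -57/34)
T3 rotate counter-clockwise with cos θ = -8/17, sin θ = -15/17: (-73/17, -57/34) → (313/578, 1323/289)

T(p) = (313/578, 1323/289)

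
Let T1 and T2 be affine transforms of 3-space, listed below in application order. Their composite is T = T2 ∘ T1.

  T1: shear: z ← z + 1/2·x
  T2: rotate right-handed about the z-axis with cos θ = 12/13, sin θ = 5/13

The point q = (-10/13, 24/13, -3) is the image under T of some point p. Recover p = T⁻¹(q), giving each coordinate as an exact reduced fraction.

p = (0, 2, -3)

T1 = [1 0 0 0; 0 1 0 0; 1/2 0 1 0; 0 0 0 1]
T2·T1 = [12/13 -5/13 0 0; 5/13 12/13 0 0; 1/2 0 1 0; 0 0 0 1]
det M = 1; M⁻¹ = [12/13 5/13 0 0; -5/13 12/13 0 0; -6/13 -5/26 1 0; 0 0 0 1]
M⁻¹ · (-10/13, 24/13, -3)ᵀ = (0, 2, -3)ᵀ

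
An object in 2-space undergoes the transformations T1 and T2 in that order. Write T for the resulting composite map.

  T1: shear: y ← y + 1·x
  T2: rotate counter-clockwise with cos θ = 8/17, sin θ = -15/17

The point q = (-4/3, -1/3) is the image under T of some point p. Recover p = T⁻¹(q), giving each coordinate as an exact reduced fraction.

p = (-1/3, -1)

T1 = [1 0 0; 1 1 0; 0 0 1]
T2·T1 = [23/17 15/17 0; -7/17 8/17 0; 0 0 1]
det M = 1; M⁻¹ = [8/17 -15/17 0; 7/17 23/17 0; 0 0 1]
M⁻¹ · (-4/3, -1/3)ᵀ = (-1/3, -1)ᵀ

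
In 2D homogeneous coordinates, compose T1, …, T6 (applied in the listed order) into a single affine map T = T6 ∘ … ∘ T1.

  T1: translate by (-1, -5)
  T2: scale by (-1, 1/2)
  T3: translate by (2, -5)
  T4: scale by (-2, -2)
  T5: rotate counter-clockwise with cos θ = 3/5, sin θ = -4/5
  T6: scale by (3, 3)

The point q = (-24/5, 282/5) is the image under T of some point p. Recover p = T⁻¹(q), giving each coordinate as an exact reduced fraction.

p = (-5, 5)

T1 = [1 0 -1; 0 1 -5; 0 0 1]
T2·T1 = [-1 0 1; 0 1/2 -5/2; 0 0 1]
T3·…·T1 = [-1 0 3; 0 1/2 -15/2; 0 0 1]
T4·…·T1 = [2 0 -6; 0 -1 15; 0 0 1]
T5·…·T1 = [6/5 -4/5 42/5; -8/5 -3/5 69/5; 0 0 1]
T6·…·T1 = [18/5 -12/5 126/5; -24/5 -9/5 207/5; 0 0 1]
det M = -18; M⁻¹ = [1/10 -2/15 3; -4/15 -1/5 15; 0 0 1]
M⁻¹ · (-24/5, 282/5)ᵀ = (-5, 5)ᵀ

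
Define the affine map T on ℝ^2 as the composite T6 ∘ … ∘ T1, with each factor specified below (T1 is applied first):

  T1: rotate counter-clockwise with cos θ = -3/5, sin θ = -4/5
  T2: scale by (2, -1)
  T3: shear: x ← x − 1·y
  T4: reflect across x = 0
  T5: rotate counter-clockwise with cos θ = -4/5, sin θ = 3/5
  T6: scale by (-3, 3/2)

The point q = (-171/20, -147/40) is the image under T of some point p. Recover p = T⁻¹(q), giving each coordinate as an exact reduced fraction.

T1 = [-3/5 4/5 0; -4/5 -3/5 0; 0 0 1]
T2·T1 = [-6/5 8/5 0; 4/5 3/5 0; 0 0 1]
T3·…·T1 = [-2 1 0; 4/5 3/5 0; 0 0 1]
T4·…·T1 = [2 -1 0; 4/5 3/5 0; 0 0 1]
T5·…·T1 = [-52/25 11/25 0; 14/25 -27/25 0; 0 0 1]
T6·…·T1 = [156/25 -33/25 0; 21/25 -81/50 0; 0 0 1]
det M = -9; M⁻¹ = [9/50 -11/75 0; 7/75 -52/75 0; 0 0 1]
M⁻¹ · (-171/20, -147/40)ᵀ = (-1, 7/4)ᵀ

p = (-1, 7/4)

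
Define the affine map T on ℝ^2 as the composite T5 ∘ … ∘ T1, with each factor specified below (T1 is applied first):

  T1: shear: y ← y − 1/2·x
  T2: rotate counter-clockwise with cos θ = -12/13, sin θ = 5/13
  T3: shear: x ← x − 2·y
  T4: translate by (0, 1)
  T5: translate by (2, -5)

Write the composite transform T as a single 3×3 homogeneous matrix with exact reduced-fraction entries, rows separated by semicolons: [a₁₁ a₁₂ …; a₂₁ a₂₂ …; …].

T1 = [1 0 0; -1/2 1 0; 0 0 1]
T2·T1 = [-19/26 -5/13 0; 11/13 -12/13 0; 0 0 1]
T3·…·T1 = [-63/26 19/13 0; 11/13 -12/13 0; 0 0 1]
T4·…·T1 = [-63/26 19/13 0; 11/13 -12/13 1; 0 0 1]
T5·…·T1 = [-63/26 19/13 2; 11/13 -12/13 -4; 0 0 1]

T = [-63/26 19/13 2; 11/13 -12/13 -4; 0 0 1]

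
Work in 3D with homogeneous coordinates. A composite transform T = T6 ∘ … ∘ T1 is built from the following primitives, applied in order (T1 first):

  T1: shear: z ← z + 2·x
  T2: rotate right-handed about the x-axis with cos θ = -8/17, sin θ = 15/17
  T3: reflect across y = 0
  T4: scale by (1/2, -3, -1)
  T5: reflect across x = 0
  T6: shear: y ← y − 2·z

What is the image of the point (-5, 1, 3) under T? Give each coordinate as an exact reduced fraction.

T1 shear: z ← z + 2·x: (-5, 1, 3) → (-5, 1, -7)
T2 rotate right-handed about the x-axis with cos θ = -8/17, sin θ = 15/17: (-5, 1, -7) → (-5, 97/17, 71/17)
T3 reflect across y = 0: (-5, 97/17, 71/17) → (-5, -97/17, 71/17)
T4 scale by (1/2, -3, -1): (-5, -97/17, 71/17) → (-5/2, 291/17, -71/17)
T5 reflect across x = 0: (-5/2, 291/17, -71/17) → (5/2, 291/17, -71/17)
T6 shear: y ← y − 2·z: (5/2, 291/17, -71/17) → (5/2, 433/17, -71/17)

T(p) = (5/2, 433/17, -71/17)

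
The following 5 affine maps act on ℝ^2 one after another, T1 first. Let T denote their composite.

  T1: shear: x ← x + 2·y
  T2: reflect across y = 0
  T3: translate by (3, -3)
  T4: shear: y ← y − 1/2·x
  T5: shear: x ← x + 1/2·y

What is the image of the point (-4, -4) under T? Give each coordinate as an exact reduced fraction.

T(p) = (-25/4, 11/2)

T1 shear: x ← x + 2·y: (-4, -4) → (-12, -4)
T2 reflect across y = 0: (-12, -4) → (-12, 4)
T3 translate by (3, -3): (-12, 4) → (-9, 1)
T4 shear: y ← y − 1/2·x: (-9, 1) → (-9, 11/2)
T5 shear: x ← x + 1/2·y: (-9, 11/2) → (-25/4, 11/2)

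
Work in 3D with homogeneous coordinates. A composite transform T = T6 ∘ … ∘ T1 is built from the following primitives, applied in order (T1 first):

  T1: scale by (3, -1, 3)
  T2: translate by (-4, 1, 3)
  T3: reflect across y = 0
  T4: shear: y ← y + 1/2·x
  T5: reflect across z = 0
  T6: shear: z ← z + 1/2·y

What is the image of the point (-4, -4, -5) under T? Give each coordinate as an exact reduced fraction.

T(p) = (-16, -13, 11/2)

T1 scale by (3, -1, 3): (-4, -4, -5) → (-12, 4, -15)
T2 translate by (-4, 1, 3): (-12, 4, -15) → (-16, 5, -12)
T3 reflect across y = 0: (-16, 5, -12) → (-16, -5, -12)
T4 shear: y ← y + 1/2·x: (-16, -5, -12) → (-16, -13, -12)
T5 reflect across z = 0: (-16, -13, -12) → (-16, -13, 12)
T6 shear: z ← z + 1/2·y: (-16, -13, 12) → (-16, -13, 11/2)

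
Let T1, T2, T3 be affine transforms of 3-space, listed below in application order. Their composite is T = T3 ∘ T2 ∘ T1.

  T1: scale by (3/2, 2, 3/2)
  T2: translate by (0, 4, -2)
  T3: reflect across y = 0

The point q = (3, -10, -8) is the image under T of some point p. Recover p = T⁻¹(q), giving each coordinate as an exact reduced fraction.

p = (2, 3, -4)

T1 = [3/2 0 0 0; 0 2 0 0; 0 0 3/2 0; 0 0 0 1]
T2·T1 = [3/2 0 0 0; 0 2 0 4; 0 0 3/2 -2; 0 0 0 1]
T3·…·T1 = [3/2 0 0 0; 0 -2 0 -4; 0 0 3/2 -2; 0 0 0 1]
det M = -9/2; M⁻¹ = [2/3 0 0 0; 0 -1/2 0 -2; 0 0 2/3 4/3; 0 0 0 1]
M⁻¹ · (3, -10, -8)ᵀ = (2, 3, -4)ᵀ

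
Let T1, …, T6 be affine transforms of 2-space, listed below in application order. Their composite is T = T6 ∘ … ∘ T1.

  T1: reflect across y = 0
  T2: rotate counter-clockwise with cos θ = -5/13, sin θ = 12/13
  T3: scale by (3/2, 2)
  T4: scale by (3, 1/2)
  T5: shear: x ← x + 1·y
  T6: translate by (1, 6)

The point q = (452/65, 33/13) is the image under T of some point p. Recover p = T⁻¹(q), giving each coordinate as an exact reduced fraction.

p = (-4, 3/5)

T1 = [1 0 0; 0 -1 0; 0 0 1]
T2·T1 = [-5/13 12/13 0; 12/13 5/13 0; 0 0 1]
T3·…·T1 = [-15/26 18/13 0; 24/13 10/13 0; 0 0 1]
T4·…·T1 = [-45/26 54/13 0; 12/13 5/13 0; 0 0 1]
T5·…·T1 = [-21/26 59/13 0; 12/13 5/13 0; 0 0 1]
T6·…·T1 = [-21/26 59/13 1; 12/13 5/13 6; 0 0 1]
det M = -9/2; M⁻¹ = [-10/117 118/117 -698/117; 8/39 7/39 -50/39; 0 0 1]
M⁻¹ · (452/65, 33/13)ᵀ = (-4, 3/5)ᵀ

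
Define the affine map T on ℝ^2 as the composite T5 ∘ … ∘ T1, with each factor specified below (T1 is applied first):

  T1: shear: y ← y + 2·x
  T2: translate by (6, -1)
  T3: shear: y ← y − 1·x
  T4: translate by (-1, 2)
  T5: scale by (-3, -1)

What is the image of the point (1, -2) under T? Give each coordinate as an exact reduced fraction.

T(p) = (-18, 6)

T1 shear: y ← y + 2·x: (1, -2) → (1, 0)
T2 translate by (6, -1): (1, 0) → (7, -1)
T3 shear: y ← y − 1·x: (7, -1) → (7, -8)
T4 translate by (-1, 2): (7, -8) → (6, -6)
T5 scale by (-3, -1): (6, -6) → (-18, 6)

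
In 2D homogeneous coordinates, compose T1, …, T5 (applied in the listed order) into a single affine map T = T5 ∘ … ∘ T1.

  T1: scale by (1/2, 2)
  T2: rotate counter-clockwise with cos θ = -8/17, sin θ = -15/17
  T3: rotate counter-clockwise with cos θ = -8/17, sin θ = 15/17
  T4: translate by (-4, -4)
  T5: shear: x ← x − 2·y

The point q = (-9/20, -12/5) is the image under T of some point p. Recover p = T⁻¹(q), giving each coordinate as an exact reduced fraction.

T1 = [1/2 0 0; 0 2 0; 0 0 1]
T2·T1 = [-4/17 30/17 0; -15/34 -16/17 0; 0 0 1]
T3·…·T1 = [1/2 0 0; 0 2 0; 0 0 1]
T4·…·T1 = [1/2 0 -4; 0 2 -4; 0 0 1]
T5·…·T1 = [1/2 -4 4; 0 2 -4; 0 0 1]
det M = 1; M⁻¹ = [2 4 8; 0 1/2 2; 0 0 1]
M⁻¹ · (-9/20, -12/5)ᵀ = (-5/2, 4/5)ᵀ

p = (-5/2, 4/5)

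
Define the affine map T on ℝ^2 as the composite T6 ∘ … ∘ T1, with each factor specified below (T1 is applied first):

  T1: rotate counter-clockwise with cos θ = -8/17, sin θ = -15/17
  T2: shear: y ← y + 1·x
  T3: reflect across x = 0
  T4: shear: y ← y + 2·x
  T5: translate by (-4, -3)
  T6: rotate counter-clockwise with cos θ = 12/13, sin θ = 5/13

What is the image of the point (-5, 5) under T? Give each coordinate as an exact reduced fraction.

T(p) = (-1541/221, -2487/221)

T1 rotate counter-clockwise with cos θ = -8/17, sin θ = -15/17: (-5, 5) → (115/17, 35/17)
T2 shear: y ← y + 1·x: (115/17, 35/17) → (115/17, 150/17)
T3 reflect across x = 0: (115/17, 150/17) → (-115/17, 150/17)
T4 shear: y ← y + 2·x: (-115/17, 150/17) → (-115/17, -80/17)
T5 translate by (-4, -3): (-115/17, -80/17) → (-183/17, -131/17)
T6 rotate counter-clockwise with cos θ = 12/13, sin θ = 5/13: (-183/17, -131/17) → (-1541/221, -2487/221)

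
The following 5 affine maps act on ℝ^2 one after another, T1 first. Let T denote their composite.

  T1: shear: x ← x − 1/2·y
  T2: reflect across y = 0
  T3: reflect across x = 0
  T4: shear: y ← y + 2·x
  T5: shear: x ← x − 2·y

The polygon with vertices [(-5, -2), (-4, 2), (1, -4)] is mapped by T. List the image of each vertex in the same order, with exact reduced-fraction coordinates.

T1 shear: x ← x − 1/2·y: (-5, -2) → (-4, -2); (-4, 2) → (-5, 2); (1, -4) → (3, -4)
T2 reflect across y = 0: (-4, -2) → (-4, 2); (-5, 2) → (-5, -2); (3, -4) → (3, 4)
T3 reflect across x = 0: (-4, 2) → (4, 2); (-5, -2) → (5, -2); (3, 4) → (-3, 4)
T4 shear: y ← y + 2·x: (4, 2) → (4, 10); (5, -2) → (5, 8); (-3, 4) → (-3, -2)
T5 shear: x ← x − 2·y: (4, 10) → (-16, 10); (5, 8) → (-11, 8); (-3, -2) → (1, -2)

image vertices: (-16, 10), (-11, 8), (1, -2)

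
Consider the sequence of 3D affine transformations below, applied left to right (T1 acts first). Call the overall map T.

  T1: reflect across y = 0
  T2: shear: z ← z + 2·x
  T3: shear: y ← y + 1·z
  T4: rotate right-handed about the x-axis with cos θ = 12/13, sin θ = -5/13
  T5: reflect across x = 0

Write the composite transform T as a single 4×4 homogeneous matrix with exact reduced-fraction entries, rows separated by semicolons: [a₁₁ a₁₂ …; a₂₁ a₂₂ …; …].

T1 = [1 0 0 0; 0 -1 0 0; 0 0 1 0; 0 0 0 1]
T2·T1 = [1 0 0 0; 0 -1 0 0; 2 0 1 0; 0 0 0 1]
T3·…·T1 = [1 0 0 0; 2 -1 1 0; 2 0 1 0; 0 0 0 1]
T4·…·T1 = [1 0 0 0; 34/13 -12/13 17/13 0; 14/13 5/13 7/13 0; 0 0 0 1]
T5·…·T1 = [-1 0 0 0; 34/13 -12/13 17/13 0; 14/13 5/13 7/13 0; 0 0 0 1]

T = [-1 0 0 0; 34/13 -12/13 17/13 0; 14/13 5/13 7/13 0; 0 0 0 1]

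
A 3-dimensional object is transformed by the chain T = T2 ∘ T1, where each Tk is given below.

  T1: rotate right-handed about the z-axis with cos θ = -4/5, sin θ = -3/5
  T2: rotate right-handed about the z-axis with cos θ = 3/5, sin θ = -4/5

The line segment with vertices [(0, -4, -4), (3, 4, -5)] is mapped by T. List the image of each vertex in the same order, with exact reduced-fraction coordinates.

T1 rotate right-handed about the z-axis with cos θ = -4/5, sin θ = -3/5: (0, -4, -4) → (-12/5, 16/5, -4); (3, 4, -5) → (0, -5, -5)
T2 rotate right-handed about the z-axis with cos θ = 3/5, sin θ = -4/5: (-12/5, 16/5, -4) → (28/25, 96/25, -4); (0, -5, -5) → (-4, -3, -5)

image vertices: (28/25, 96/25, -4), (-4, -3, -5)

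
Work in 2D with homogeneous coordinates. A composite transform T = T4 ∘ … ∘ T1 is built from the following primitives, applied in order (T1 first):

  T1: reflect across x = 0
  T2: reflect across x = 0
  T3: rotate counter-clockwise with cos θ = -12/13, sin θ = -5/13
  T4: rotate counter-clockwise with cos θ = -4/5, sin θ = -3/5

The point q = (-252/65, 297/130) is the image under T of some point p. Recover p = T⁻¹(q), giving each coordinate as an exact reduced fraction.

p = (0, 9/2)

T1 = [-1 0 0; 0 1 0; 0 0 1]
T2·T1 = [1 0 0; 0 1 0; 0 0 1]
T3·…·T1 = [-12/13 5/13 0; -5/13 -12/13 0; 0 0 1]
T4·…·T1 = [33/65 -56/65 0; 56/65 33/65 0; 0 0 1]
det M = 1; M⁻¹ = [33/65 56/65 0; -56/65 33/65 0; 0 0 1]
M⁻¹ · (-252/65, 297/130)ᵀ = (0, 9/2)ᵀ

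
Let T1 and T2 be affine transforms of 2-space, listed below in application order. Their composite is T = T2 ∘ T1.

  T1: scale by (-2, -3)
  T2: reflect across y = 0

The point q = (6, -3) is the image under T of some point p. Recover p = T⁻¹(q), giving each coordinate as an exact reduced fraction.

T1 = [-2 0 0; 0 -3 0; 0 0 1]
T2·T1 = [-2 0 0; 0 3 0; 0 0 1]
det M = -6; M⁻¹ = [-1/2 0 0; 0 1/3 0; 0 0 1]
M⁻¹ · (6, -3)ᵀ = (-3, -1)ᵀ

p = (-3, -1)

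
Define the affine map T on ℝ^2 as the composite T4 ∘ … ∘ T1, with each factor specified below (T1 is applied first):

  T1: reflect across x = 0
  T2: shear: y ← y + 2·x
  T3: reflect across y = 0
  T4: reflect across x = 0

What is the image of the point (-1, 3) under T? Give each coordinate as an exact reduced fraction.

T1 reflect across x = 0: (-1, 3) → (1, 3)
T2 shear: y ← y + 2·x: (1, 3) → (1, 5)
T3 reflect across y = 0: (1, 5) → (1, -5)
T4 reflect across x = 0: (1, -5) → (-1, -5)

T(p) = (-1, -5)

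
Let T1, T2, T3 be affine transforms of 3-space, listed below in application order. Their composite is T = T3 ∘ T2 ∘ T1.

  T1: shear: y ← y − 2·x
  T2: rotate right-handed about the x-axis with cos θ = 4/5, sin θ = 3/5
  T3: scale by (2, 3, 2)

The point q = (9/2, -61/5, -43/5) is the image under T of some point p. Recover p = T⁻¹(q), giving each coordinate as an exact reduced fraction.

p = (9/4, -4/3, -1)

T1 = [1 0 0 0; -2 1 0 0; 0 0 1 0; 0 0 0 1]
T2·T1 = [1 0 0 0; -8/5 4/5 -3/5 0; -6/5 3/5 4/5 0; 0 0 0 1]
T3·…·T1 = [2 0 0 0; -24/5 12/5 -9/5 0; -12/5 6/5 8/5 0; 0 0 0 1]
det M = 12; M⁻¹ = [1/2 0 0 0; 1 4/15 3/10 0; 0 -1/5 2/5 0; 0 0 0 1]
M⁻¹ · (9/2, -61/5, -43/5)ᵀ = (9/4, -4/3, -1)ᵀ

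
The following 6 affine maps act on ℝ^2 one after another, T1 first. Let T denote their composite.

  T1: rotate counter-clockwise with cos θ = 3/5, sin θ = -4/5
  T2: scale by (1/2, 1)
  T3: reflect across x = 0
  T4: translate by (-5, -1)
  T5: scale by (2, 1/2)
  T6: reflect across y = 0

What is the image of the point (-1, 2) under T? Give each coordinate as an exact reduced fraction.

T1 rotate counter-clockwise with cos θ = 3/5, sin θ = -4/5: (-1, 2) → (1, 2)
T2 scale by (1/2, 1): (1, 2) → (1/2, 2)
T3 reflect across x = 0: (1/2, 2) → (-1/2, 2)
T4 translate by (-5, -1): (-1/2, 2) → (-11/2, 1)
T5 scale by (2, 1/2): (-11/2, 1) → (-11, 1/2)
T6 reflect across y = 0: (-11, 1/2) → (-11, -1/2)

T(p) = (-11, -1/2)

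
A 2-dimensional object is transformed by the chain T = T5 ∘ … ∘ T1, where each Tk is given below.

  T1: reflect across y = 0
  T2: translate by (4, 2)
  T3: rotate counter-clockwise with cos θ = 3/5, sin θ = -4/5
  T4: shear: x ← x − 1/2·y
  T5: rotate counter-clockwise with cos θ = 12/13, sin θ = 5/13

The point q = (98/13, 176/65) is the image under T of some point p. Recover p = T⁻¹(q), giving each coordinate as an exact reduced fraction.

T1 = [1 0 0; 0 -1 0; 0 0 1]
T2·T1 = [1 0 4; 0 -1 2; 0 0 1]
T3·…·T1 = [3/5 -4/5 4; -4/5 -3/5 -2; 0 0 1]
T4·…·T1 = [1 -1/2 5; -4/5 -3/5 -2; 0 0 1]
T5·…·T1 = [16/13 -3/13 70/13; -23/65 -97/130 1/13; 0 0 1]
det M = -1; M⁻¹ = [97/130 -3/13 -4; -23/65 -16/13 2; 0 0 1]
M⁻¹ · (98/13, 176/65)ᵀ = (1, -4)ᵀ

p = (1, -4)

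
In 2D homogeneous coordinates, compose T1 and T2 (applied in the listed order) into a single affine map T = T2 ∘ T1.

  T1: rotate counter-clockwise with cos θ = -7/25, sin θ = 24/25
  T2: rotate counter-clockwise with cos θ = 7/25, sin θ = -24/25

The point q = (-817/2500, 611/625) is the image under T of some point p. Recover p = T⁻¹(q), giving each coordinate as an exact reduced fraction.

T1 = [-7/25 -24/25 0; 24/25 -7/25 0; 0 0 1]
T2·T1 = [527/625 -336/625 0; 336/625 527/625 0; 0 0 1]
det M = 1; M⁻¹ = [527/625 336/625 0; -336/625 527/625 0; 0 0 1]
M⁻¹ · (-817/2500, 611/625)ᵀ = (1/4, 1)ᵀ

p = (1/4, 1)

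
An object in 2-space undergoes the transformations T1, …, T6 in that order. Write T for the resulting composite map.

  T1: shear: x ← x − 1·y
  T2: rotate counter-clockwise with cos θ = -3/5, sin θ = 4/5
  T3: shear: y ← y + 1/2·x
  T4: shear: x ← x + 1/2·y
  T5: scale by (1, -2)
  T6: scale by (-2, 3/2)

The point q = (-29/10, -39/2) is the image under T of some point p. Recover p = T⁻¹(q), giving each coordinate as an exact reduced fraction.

p = (4, -3)

T1 = [1 -1 0; 0 1 0; 0 0 1]
T2·T1 = [-3/5 -1/5 0; 4/5 -7/5 0; 0 0 1]
T3·…·T1 = [-3/5 -1/5 0; 1/2 -3/2 0; 0 0 1]
T4·…·T1 = [-7/20 -19/20 0; 1/2 -3/2 0; 0 0 1]
T5·…·T1 = [-7/20 -19/20 0; -1 3 0; 0 0 1]
T6·…·T1 = [7/10 19/10 0; -3/2 9/2 0; 0 0 1]
det M = 6; M⁻¹ = [3/4 -19/60 0; 1/4 7/60 0; 0 0 1]
M⁻¹ · (-29/10, -39/2)ᵀ = (4, -3)ᵀ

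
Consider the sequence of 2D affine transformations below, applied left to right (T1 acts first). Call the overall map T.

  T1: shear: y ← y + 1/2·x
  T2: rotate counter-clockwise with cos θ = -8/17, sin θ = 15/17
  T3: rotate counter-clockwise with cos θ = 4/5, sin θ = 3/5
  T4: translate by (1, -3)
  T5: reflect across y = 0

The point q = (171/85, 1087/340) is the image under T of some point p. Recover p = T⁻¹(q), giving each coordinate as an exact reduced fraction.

T1 = [1 0 0; 1/2 1 0; 0 0 1]
T2·T1 = [-31/34 -15/17 0; 11/17 -8/17 0; 0 0 1]
T3·…·T1 = [-19/17 -36/85 0; -1/34 -77/85 0; 0 0 1]
T4·…·T1 = [-19/17 -36/85 1; -1/34 -77/85 -3; 0 0 1]
T5·…·T1 = [-19/17 -36/85 1; 1/34 77/85 3; 0 0 1]
det M = -1; M⁻¹ = [-77/85 -36/85 37/17; 1/34 19/17 -115/34; 0 0 1]
M⁻¹ · (171/85, 1087/340)ᵀ = (-1, 1/4)ᵀ

p = (-1, 1/4)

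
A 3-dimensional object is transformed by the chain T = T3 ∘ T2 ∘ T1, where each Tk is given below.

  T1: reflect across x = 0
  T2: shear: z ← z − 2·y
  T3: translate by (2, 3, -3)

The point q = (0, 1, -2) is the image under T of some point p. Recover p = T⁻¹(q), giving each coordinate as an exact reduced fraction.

p = (2, -2, -3)

T1 = [-1 0 0 0; 0 1 0 0; 0 0 1 0; 0 0 0 1]
T2·T1 = [-1 0 0 0; 0 1 0 0; 0 -2 1 0; 0 0 0 1]
T3·…·T1 = [-1 0 0 2; 0 1 0 3; 0 -2 1 -3; 0 0 0 1]
det M = -1; M⁻¹ = [-1 0 0 2; 0 1 0 -3; 0 2 1 -3; 0 0 0 1]
M⁻¹ · (0, 1, -2)ᵀ = (2, -2, -3)ᵀ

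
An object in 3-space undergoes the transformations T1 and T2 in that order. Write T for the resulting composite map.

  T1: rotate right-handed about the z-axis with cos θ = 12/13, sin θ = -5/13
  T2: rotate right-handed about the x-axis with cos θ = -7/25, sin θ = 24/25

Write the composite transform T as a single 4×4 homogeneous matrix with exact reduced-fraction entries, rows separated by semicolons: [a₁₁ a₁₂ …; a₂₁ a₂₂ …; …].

T1 = [12/13 5/13 0 0; -5/13 12/13 0 0; 0 0 1 0; 0 0 0 1]
T2·T1 = [12/13 5/13 0 0; 7/65 -84/325 -24/25 0; -24/65 288/325 -7/25 0; 0 0 0 1]

T = [12/13 5/13 0 0; 7/65 -84/325 -24/25 0; -24/65 288/325 -7/25 0; 0 0 0 1]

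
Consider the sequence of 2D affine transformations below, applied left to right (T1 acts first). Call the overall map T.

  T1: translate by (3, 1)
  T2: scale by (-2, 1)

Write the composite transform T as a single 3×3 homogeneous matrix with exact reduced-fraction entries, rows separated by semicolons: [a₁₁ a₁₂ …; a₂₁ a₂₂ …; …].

T1 = [1 0 3; 0 1 1; 0 0 1]
T2·T1 = [-2 0 -6; 0 1 1; 0 0 1]

T = [-2 0 -6; 0 1 1; 0 0 1]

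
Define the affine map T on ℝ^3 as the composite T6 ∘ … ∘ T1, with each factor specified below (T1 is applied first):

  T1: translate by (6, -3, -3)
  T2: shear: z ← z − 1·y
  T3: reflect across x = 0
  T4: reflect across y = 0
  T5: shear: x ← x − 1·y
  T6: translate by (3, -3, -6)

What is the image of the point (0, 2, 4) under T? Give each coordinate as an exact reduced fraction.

T(p) = (-4, -2, -4)

T1 translate by (6, -3, -3): (0, 2, 4) → (6, -1, 1)
T2 shear: z ← z − 1·y: (6, -1, 1) → (6, -1, 2)
T3 reflect across x = 0: (6, -1, 2) → (-6, -1, 2)
T4 reflect across y = 0: (-6, -1, 2) → (-6, 1, 2)
T5 shear: x ← x − 1·y: (-6, 1, 2) → (-7, 1, 2)
T6 translate by (3, -3, -6): (-7, 1, 2) → (-4, -2, -4)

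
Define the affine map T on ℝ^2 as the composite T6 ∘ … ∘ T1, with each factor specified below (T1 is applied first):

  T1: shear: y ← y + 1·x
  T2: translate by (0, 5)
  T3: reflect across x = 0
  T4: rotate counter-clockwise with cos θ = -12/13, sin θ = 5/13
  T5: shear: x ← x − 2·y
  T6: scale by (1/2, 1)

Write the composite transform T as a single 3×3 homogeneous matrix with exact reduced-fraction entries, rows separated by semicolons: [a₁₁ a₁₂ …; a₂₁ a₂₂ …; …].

T1 = [1 0 0; 1 1 0; 0 0 1]
T2·T1 = [1 0 0; 1 1 5; 0 0 1]
T3·…·T1 = [-1 0 0; 1 1 5; 0 0 1]
T4·…·T1 = [7/13 -5/13 -25/13; -17/13 -12/13 -60/13; 0 0 1]
T5·…·T1 = [41/13 19/13 95/13; -17/13 -12/13 -60/13; 0 0 1]
T6·…·T1 = [41/26 19/26 95/26; -17/13 -12/13 -60/13; 0 0 1]

T = [41/26 19/26 95/26; -17/13 -12/13 -60/13; 0 0 1]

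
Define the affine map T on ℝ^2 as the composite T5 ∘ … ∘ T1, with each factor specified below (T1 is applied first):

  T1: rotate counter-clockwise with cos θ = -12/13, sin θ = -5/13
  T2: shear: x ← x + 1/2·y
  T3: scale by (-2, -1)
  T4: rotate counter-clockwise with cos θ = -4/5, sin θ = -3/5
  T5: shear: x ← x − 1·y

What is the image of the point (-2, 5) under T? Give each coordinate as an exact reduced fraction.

T1 rotate counter-clockwise with cos θ = -12/13, sin θ = -5/13: (-2, 5) → (49/13, -50/13)
T2 shear: x ← x + 1/2·y: (49/13, -50/13) → (24/13, -50/13)
T3 scale by (-2, -1): (24/13, -50/13) → (-48/13, 50/13)
T4 rotate counter-clockwise with cos θ = -4/5, sin θ = -3/5: (-48/13, 50/13) → (342/65, -56/65)
T5 shear: x ← x − 1·y: (342/65, -56/65) → (398/65, -56/65)

T(p) = (398/65, -56/65)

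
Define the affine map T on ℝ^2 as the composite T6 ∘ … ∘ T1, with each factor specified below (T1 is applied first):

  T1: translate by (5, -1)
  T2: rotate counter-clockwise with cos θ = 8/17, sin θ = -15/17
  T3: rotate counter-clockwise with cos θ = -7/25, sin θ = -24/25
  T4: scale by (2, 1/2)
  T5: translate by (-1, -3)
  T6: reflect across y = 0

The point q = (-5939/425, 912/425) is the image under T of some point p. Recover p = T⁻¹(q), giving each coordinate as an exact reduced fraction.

p = (1, -2)

T1 = [1 0 5; 0 1 -1; 0 0 1]
T2·T1 = [8/17 15/17 25/17; -15/17 8/17 -83/17; 0 0 1]
T3·…·T1 = [-416/425 87/425 -2167/425; -87/425 -416/425 -19/425; 0 0 1]
T4·…·T1 = [-832/425 174/425 -4334/425; -87/850 -208/425 -19/850; 0 0 1]
T5·…·T1 = [-832/425 174/425 -4759/425; -87/850 -208/425 -2569/850; 0 0 1]
T6·…·T1 = [-832/425 174/425 -4759/425; 87/850 208/425 2569/850; 0 0 1]
det M = -1; M⁻¹ = [-208/425 174/425 -571/85; 87/850 832/425 -811/170; 0 0 1]
M⁻¹ · (-5939/425, 912/425)ᵀ = (1, -2)ᵀ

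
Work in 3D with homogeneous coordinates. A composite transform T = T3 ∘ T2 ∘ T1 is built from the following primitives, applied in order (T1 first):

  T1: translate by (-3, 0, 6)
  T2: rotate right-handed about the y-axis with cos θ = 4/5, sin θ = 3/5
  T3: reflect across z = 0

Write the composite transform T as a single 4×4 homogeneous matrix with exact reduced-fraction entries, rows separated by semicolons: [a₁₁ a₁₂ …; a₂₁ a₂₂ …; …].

T = [4/5 0 3/5 6/5; 0 1 0 0; 3/5 0 -4/5 -33/5; 0 0 0 1]

T1 = [1 0 0 -3; 0 1 0 0; 0 0 1 6; 0 0 0 1]
T2·T1 = [4/5 0 3/5 6/5; 0 1 0 0; -3/5 0 4/5 33/5; 0 0 0 1]
T3·…·T1 = [4/5 0 3/5 6/5; 0 1 0 0; 3/5 0 -4/5 -33/5; 0 0 0 1]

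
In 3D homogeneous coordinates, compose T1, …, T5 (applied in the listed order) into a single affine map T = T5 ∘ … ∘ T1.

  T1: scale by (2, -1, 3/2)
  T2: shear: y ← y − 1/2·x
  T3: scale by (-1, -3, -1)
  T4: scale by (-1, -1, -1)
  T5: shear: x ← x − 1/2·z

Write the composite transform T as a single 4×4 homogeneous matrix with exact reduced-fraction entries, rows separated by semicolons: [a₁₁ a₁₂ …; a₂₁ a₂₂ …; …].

T1 = [2 0 0 0; 0 -1 0 0; 0 0 3/2 0; 0 0 0 1]
T2·T1 = [2 0 0 0; -1 -1 0 0; 0 0 3/2 0; 0 0 0 1]
T3·…·T1 = [-2 0 0 0; 3 3 0 0; 0 0 -3/2 0; 0 0 0 1]
T4·…·T1 = [2 0 0 0; -3 -3 0 0; 0 0 3/2 0; 0 0 0 1]
T5·…·T1 = [2 0 -3/4 0; -3 -3 0 0; 0 0 3/2 0; 0 0 0 1]

T = [2 0 -3/4 0; -3 -3 0 0; 0 0 3/2 0; 0 0 0 1]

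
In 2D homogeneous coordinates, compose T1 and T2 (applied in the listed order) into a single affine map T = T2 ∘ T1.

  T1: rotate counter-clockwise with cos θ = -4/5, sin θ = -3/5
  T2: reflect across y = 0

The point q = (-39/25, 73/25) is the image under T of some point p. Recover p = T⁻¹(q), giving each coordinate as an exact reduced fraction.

T1 = [-4/5 3/5 0; -3/5 -4/5 0; 0 0 1]
T2·T1 = [-4/5 3/5 0; 3/5 4/5 0; 0 0 1]
det M = -1; M⁻¹ = [-4/5 3/5 0; 3/5 4/5 0; 0 0 1]
M⁻¹ · (-39/25, 73/25)ᵀ = (3, 7/5)ᵀ

p = (3, 7/5)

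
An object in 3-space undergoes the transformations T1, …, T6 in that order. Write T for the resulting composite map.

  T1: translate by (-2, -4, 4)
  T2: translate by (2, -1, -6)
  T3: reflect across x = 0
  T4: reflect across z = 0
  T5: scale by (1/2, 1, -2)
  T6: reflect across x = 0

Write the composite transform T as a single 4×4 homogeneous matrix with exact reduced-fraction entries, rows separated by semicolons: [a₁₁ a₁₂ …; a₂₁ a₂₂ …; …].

T = [1/2 0 0 0; 0 1 0 -5; 0 0 2 -4; 0 0 0 1]

T1 = [1 0 0 -2; 0 1 0 -4; 0 0 1 4; 0 0 0 1]
T2·T1 = [1 0 0 0; 0 1 0 -5; 0 0 1 -2; 0 0 0 1]
T3·…·T1 = [-1 0 0 0; 0 1 0 -5; 0 0 1 -2; 0 0 0 1]
T4·…·T1 = [-1 0 0 0; 0 1 0 -5; 0 0 -1 2; 0 0 0 1]
T5·…·T1 = [-1/2 0 0 0; 0 1 0 -5; 0 0 2 -4; 0 0 0 1]
T6·…·T1 = [1/2 0 0 0; 0 1 0 -5; 0 0 2 -4; 0 0 0 1]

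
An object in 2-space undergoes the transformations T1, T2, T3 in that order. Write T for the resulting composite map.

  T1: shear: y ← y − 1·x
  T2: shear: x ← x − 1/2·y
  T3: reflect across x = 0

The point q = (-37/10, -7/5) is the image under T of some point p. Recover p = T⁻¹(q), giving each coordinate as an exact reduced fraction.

T1 = [1 0 0; -1 1 0; 0 0 1]
T2·T1 = [3/2 -1/2 0; -1 1 0; 0 0 1]
T3·…·T1 = [-3/2 1/2 0; -1 1 0; 0 0 1]
det M = -1; M⁻¹ = [-1 1/2 0; -1 3/2 0; 0 0 1]
M⁻¹ · (-37/10, -7/5)ᵀ = (3, 8/5)ᵀ

p = (3, 8/5)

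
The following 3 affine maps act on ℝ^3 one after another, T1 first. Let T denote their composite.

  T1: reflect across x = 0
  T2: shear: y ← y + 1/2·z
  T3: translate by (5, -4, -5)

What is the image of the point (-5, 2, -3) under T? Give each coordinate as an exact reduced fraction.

T1 reflect across x = 0: (-5, 2, -3) → (5, 2, -3)
T2 shear: y ← y + 1/2·z: (5, 2, -3) → (5, 1/2, -3)
T3 translate by (5, -4, -5): (5, 1/2, -3) → (10, -7/2, -8)

T(p) = (10, -7/2, -8)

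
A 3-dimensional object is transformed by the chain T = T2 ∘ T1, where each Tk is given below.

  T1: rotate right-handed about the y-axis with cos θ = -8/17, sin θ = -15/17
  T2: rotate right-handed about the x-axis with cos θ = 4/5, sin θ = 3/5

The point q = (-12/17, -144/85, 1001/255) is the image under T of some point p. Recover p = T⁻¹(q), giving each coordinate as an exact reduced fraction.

p = (4, 1, -4/3)

T1 = [-8/17 0 -15/17 0; 0 1 0 0; 15/17 0 -8/17 0; 0 0 0 1]
T2·T1 = [-8/17 0 -15/17 0; -9/17 4/5 24/85 0; 12/17 3/5 -32/85 0; 0 0 0 1]
det M = 1; M⁻¹ = [-8/17 -9/17 12/17 0; 0 4/5 3/5 0; -15/17 24/85 -32/85 0; 0 0 0 1]
M⁻¹ · (-12/17, -144/85, 1001/255)ᵀ = (4, 1, -4/3)ᵀ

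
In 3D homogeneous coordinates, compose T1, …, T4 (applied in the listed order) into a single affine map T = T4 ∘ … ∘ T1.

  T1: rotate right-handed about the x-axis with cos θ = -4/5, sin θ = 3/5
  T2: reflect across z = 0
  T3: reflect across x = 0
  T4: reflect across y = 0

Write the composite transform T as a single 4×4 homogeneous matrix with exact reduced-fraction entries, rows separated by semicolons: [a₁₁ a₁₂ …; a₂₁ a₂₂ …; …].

T1 = [1 0 0 0; 0 -4/5 -3/5 0; 0 3/5 -4/5 0; 0 0 0 1]
T2·T1 = [1 0 0 0; 0 -4/5 -3/5 0; 0 -3/5 4/5 0; 0 0 0 1]
T3·…·T1 = [-1 0 0 0; 0 -4/5 -3/5 0; 0 -3/5 4/5 0; 0 0 0 1]
T4·…·T1 = [-1 0 0 0; 0 4/5 3/5 0; 0 -3/5 4/5 0; 0 0 0 1]

T = [-1 0 0 0; 0 4/5 3/5 0; 0 -3/5 4/5 0; 0 0 0 1]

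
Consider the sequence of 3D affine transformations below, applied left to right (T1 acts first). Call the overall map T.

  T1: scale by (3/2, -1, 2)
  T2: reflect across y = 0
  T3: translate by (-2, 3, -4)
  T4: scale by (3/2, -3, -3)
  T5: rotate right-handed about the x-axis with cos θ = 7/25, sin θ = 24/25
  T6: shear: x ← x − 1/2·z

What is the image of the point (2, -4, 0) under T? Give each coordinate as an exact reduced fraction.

T(p) = (-81/50, -267/25, 156/25)

T1 scale by (3/2, -1, 2): (2, -4, 0) → (3, 4, 0)
T2 reflect across y = 0: (3, 4, 0) → (3, -4, 0)
T3 translate by (-2, 3, -4): (3, -4, 0) → (1, -1, -4)
T4 scale by (3/2, -3, -3): (1, -1, -4) → (3/2, 3, 12)
T5 rotate right-handed about the x-axis with cos θ = 7/25, sin θ = 24/25: (3/2, 3, 12) → (3/2, -267/25, 156/25)
T6 shear: x ← x − 1/2·z: (3/2, -267/25, 156/25) → (-81/50, -267/25, 156/25)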